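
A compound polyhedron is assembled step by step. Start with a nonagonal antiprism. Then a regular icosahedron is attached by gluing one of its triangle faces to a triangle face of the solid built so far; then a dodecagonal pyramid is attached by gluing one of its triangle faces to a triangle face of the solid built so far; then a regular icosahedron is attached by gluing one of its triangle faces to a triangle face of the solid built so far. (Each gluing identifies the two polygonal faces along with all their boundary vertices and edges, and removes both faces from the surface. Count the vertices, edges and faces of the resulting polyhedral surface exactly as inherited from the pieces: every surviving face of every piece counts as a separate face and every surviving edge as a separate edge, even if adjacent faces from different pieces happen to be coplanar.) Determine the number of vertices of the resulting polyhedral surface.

A nonagonal antiprism: V=18, E=36, F=20.
Attach a regular icosahedron (V=12, E=30, F=20) along a 3-gon: merge 3 vertices and 3 edges, delete both glued faces → V=27, E=63, F=38.
Attach a dodecagonal pyramid (V=13, E=24, F=13) along a 3-gon: merge 3 vertices and 3 edges, delete both glued faces → V=37, E=84, F=49.
Attach a regular icosahedron (V=12, E=30, F=20) along a 3-gon: merge 3 vertices and 3 edges, delete both glued faces → V=46, E=111, F=67.
Check: V − E + F = 46 − 111 + 67 = 2.

46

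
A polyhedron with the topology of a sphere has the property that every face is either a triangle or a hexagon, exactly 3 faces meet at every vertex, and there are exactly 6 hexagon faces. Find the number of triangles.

Let x be the number of triangles; then F = 6 + x.
Edge–face incidences: 2E = 6·6 + 3·x = 36 + 3x.
Every vertex has degree 3, so 3V = 2E.
Euler: V − E + F = 2 ⇒ (2E)/3 − E + (6 + x) = 2.
Multiply by 6: 2·(2E) − 3·(2E) + 6·(6 + x) = 12, i.e. 36 + 6x − (36 + 3x) = 12.
Collecting terms: 3x = 12, so x = 4.
Then 2E = 36 + 3·4 = 48, so E = 24, V = 2E/3 = 16, F = 6 + 4 = 10.

4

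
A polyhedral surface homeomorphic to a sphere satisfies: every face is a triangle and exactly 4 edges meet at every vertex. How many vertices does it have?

Each face has 3 edges and each edge borders two faces, so 2E = 3F.
Each vertex has degree 4, so 4V = 2E and hence V = 3F/4.
Euler: V − E + F = 2 ⇒ (3F/4) − (3F/2) + F = 2.
Multiply by 8: (6 − 12 + 8)F = 16, i.e. 2F = 16.
So F = 8, E = 3·8/2 = 12, V = 3·8/4 = 6.

6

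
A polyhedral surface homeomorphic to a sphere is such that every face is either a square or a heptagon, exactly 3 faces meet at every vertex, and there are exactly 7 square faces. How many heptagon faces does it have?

Let x be the number of heptagons; then F = 7 + x.
Edge–face incidences: 2E = 4·7 + 7·x = 28 + 7x.
Every vertex has degree 3, so 3V = 2E.
Euler: V − E + F = 2 ⇒ (2E)/3 − E + (7 + x) = 2.
Multiply by 6: 2·(2E) − 3·(2E) + 6·(7 + x) = 12, i.e. 42 + 6x − (28 + 7x) = 12.
Collecting terms: −x + 14 = 12, so −x = −2, so x = 2.
Then 2E = 28 + 7·2 = 42, so E = 21, V = 2E/3 = 14, F = 7 + 2 = 9.

2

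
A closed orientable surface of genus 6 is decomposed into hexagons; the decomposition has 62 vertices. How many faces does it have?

36

χ = 2 − 2·6 = -10, and every face is a hexagon so 6F = 2E.
V − E + F = -10 with E = 6F/2 gives 62 − (6/2 − 1)·F = -10, so F = 36 and E = 108.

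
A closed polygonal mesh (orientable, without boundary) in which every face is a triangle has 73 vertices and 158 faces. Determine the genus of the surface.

4

Every face is a triangle, so 2E = 3·158 = 474, giving E = 237.
χ = V − E + F = 73 − 237 + 158 = -6.
For a closed orientable surface χ = 2 − 2g, so g = (2 − (-6))/2 = 4.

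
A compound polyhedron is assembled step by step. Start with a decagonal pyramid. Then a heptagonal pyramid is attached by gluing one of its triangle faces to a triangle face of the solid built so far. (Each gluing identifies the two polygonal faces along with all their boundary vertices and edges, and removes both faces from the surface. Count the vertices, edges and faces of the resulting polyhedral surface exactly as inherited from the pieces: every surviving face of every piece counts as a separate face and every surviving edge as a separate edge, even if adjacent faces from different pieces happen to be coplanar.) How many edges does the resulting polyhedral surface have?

31

A decagonal pyramid: V=11, E=20, F=11.
Attach a heptagonal pyramid (V=8, E=14, F=8) along a 3-gon: merge 3 vertices and 3 edges, delete both glued faces → V=16, E=31, F=17.
Check: V − E + F = 16 − 31 + 17 = 2.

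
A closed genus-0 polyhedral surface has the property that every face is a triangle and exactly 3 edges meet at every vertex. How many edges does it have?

Each face has 3 edges and each edge borders two faces, so 2E = 3F.
Each vertex has degree 3, so 3V = 2E and hence V = 3F/3.
Euler: V − E + F = 2 ⇒ (3F/3) − (3F/2) + F = 2.
Multiply by 6: (6 − 9 + 6)F = 12, i.e. 3F = 12.
So F = 4, E = 3·4/2 = 6, V = 3·4/3 = 4.

6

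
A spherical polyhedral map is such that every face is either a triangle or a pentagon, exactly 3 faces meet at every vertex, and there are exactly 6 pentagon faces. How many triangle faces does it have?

Let x be the number of triangles; then F = 6 + x.
Edge–face incidences: 2E = 5·6 + 3·x = 30 + 3x.
Every vertex has degree 3, so 3V = 2E.
Euler: V − E + F = 2 ⇒ (2E)/3 − E + (6 + x) = 2.
Multiply by 6: 2·(2E) − 3·(2E) + 6·(6 + x) = 12, i.e. 36 + 6x − (30 + 3x) = 12.
Collecting terms: 3x + 6 = 12, so 3x = 6, so x = 2.
Then 2E = 30 + 3·2 = 36, so E = 18, V = 2E/3 = 12, F = 6 + 2 = 8.

2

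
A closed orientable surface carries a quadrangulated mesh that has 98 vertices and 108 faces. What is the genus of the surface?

6

Every face is a square, so 2E = 4·108 = 432, giving E = 216.
χ = V − E + F = 98 − 216 + 108 = -10.
For a closed orientable surface χ = 2 − 2g, so g = (2 − (-10))/2 = 6.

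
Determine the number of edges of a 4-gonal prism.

12

A prism on an n-gon has two n-gon bases and n rectangular sides: V = 2·4 = 8, E = 3·4 = 12, F = 4 + 2 = 6.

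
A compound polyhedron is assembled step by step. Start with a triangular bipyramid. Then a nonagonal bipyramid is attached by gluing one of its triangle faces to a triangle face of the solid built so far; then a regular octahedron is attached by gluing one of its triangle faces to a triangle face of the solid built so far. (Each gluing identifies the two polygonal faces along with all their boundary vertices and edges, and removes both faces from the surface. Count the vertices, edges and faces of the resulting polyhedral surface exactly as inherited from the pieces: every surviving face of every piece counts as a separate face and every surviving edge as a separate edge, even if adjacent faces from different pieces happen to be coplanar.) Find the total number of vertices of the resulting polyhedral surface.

A triangular bipyramid: V=5, E=9, F=6.
Attach a nonagonal bipyramid (V=11, E=27, F=18) along a 3-gon: merge 3 vertices and 3 edges, delete both glued faces → V=13, E=33, F=22.
Attach a regular octahedron (V=6, E=12, F=8) along a 3-gon: merge 3 vertices and 3 edges, delete both glued faces → V=16, E=42, F=28.
Check: V − E + F = 16 − 42 + 28 = 2.

16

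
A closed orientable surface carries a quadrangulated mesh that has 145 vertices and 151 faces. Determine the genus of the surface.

Every face is a square, so 2E = 4·151 = 604, giving E = 302.
χ = V − E + F = 145 − 302 + 151 = -6.
For a closed orientable surface χ = 2 − 2g, so g = (2 − (-6))/2 = 4.

4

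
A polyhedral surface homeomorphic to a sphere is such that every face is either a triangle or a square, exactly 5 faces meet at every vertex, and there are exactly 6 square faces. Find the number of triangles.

32

Let x be the number of triangles; then F = 6 + x.
Edge–face incidences: 2E = 4·6 + 3·x = 24 + 3x.
Every vertex has degree 5, so 5V = 2E.
Euler: V − E + F = 2 ⇒ (2E)/5 − E + (6 + x) = 2.
Multiply by 10: 2·(2E) − 5·(2E) + 10·(6 + x) = 20, i.e. 60 + 10x − 3·(24 + 3x) = 20.
Collecting terms: x − 12 = 20, so x = 32.
Then 2E = 24 + 3·32 = 120, so E = 60, V = 2E/5 = 24, F = 6 + 32 = 38.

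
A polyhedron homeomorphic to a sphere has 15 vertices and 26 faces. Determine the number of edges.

39

Here V − E + F = 2.
E = V + F − (2) = 15 + 26 − (2) = 39.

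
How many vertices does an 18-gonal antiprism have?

An antiprism on an n-gon has two n-gon caps and 2n triangles: V = 2·18 = 36, E = 4·18 = 72, F = 2·18 + 2 = 38.

36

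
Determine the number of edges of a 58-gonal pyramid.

116

A pyramid on an n-gon base has one n-gon and n triangles: V = 58 + 1 = 59, E = 2·58 = 116, F = 58 + 1 = 59.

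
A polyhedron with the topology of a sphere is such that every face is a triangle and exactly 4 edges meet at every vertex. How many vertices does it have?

6

Each face has 3 edges and each edge borders two faces, so 2E = 3F.
Each vertex has degree 4, so 4V = 2E and hence V = 3F/4.
Euler: V − E + F = 2 ⇒ (3F/4) − (3F/2) + F = 2.
Multiply by 8: (6 − 12 + 8)F = 16, i.e. 2F = 16.
So F = 8, E = 3·8/2 = 12, V = 3·8/4 = 6.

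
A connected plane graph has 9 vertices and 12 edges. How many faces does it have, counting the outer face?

Euler's formula for a connected plane graph: V − E + F = 2, so F = 2 − 9 + 12 = 5.

5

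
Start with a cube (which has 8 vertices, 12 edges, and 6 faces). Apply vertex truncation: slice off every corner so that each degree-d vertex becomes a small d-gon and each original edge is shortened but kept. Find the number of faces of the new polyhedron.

14

Truncation replaces each original edge-end by a new vertex, so V′ = 2E = 24.
Each original edge survives, and each old vertex of degree d contributes d new edges; summing degrees gives Σd = 2E, so E′ = E + 2E = 3E = 36.
Each original face survives and each original vertex becomes one new face: F′ = F + V = 14.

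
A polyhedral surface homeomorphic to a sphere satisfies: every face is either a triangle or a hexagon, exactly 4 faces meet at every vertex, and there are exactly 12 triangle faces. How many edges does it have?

24

Let x be the number of hexagons; then F = 12 + x.
Edge–face incidences: 2E = 3·12 + 6·x = 36 + 6x.
Every vertex has degree 4, so 4V = 2E.
Euler: V − E + F = 2 ⇒ (2E)/4 − E + (12 + x) = 2.
Multiply by 8: 2·(2E) − 4·(2E) + 8·(12 + x) = 16, i.e. 96 + 8x − 2·(36 + 6x) = 16.
Collecting terms: −4x + 24 = 16, so −4x = −8, so x = 2.
Then 2E = 36 + 6·2 = 48, so E = 24, V = 2E/4 = 12, F = 12 + 2 = 14.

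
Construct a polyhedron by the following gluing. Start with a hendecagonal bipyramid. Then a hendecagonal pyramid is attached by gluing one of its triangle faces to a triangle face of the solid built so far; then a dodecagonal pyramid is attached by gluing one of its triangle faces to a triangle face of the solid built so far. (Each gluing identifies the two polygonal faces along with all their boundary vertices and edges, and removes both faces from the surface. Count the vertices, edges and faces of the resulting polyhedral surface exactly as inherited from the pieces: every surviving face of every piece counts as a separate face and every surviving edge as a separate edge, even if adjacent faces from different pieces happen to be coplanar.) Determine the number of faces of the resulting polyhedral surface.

43

A hendecagonal bipyramid: V=13, E=33, F=22.
Attach a hendecagonal pyramid (V=12, E=22, F=12) along a 3-gon: merge 3 vertices and 3 edges, delete both glued faces → V=22, E=52, F=32.
Attach a dodecagonal pyramid (V=13, E=24, F=13) along a 3-gon: merge 3 vertices and 3 edges, delete both glued faces → V=32, E=73, F=43.
Check: V − E + F = 32 − 73 + 43 = 2.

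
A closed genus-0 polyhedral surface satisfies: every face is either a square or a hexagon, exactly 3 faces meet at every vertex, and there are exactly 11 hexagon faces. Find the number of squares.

Let x be the number of squares; then F = 11 + x.
Edge–face incidences: 2E = 6·11 + 4·x = 66 + 4x.
Every vertex has degree 3, so 3V = 2E.
Euler: V − E + F = 2 ⇒ (2E)/3 − E + (11 + x) = 2.
Multiply by 6: 2·(2E) − 3·(2E) + 6·(11 + x) = 12, i.e. 66 + 6x − (66 + 4x) = 12.
Collecting terms: 2x = 12, so x = 6.
Then 2E = 66 + 4·6 = 90, so E = 45, V = 2E/3 = 30, F = 11 + 6 = 17.

6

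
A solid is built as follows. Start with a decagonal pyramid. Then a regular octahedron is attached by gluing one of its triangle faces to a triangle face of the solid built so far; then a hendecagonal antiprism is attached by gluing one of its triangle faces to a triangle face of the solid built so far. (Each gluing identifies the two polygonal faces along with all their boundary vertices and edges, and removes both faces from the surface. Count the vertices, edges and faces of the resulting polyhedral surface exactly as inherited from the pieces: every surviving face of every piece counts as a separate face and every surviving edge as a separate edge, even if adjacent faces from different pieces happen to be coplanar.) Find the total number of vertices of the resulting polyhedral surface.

33

A decagonal pyramid: V=11, E=20, F=11.
Attach a regular octahedron (V=6, E=12, F=8) along a 3-gon: merge 3 vertices and 3 edges, delete both glued faces → V=14, E=29, F=17.
Attach a hendecagonal antiprism (V=22, E=44, F=24) along a 3-gon: merge 3 vertices and 3 edges, delete both glued faces → V=33, E=70, F=39.
Check: V − E + F = 33 − 70 + 39 = 2.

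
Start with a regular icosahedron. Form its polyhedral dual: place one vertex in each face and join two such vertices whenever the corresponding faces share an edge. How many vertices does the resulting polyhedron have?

The base solid has V = 12, E = 30, F = 20.
The dual swaps V and F and preserves E: V′ = F = 20, E′ = E = 30, F′ = V = 12.

20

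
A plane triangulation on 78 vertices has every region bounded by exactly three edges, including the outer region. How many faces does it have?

152

In a plane triangulation 3F = 2E and V − E + F = 2, so F = 2V − 4 = 2·78 − 4 = 152.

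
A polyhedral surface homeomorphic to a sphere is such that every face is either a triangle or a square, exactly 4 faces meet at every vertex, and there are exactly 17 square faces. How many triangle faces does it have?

Let x be the number of triangles; then F = 17 + x.
Edge–face incidences: 2E = 4·17 + 3·x = 68 + 3x.
Every vertex has degree 4, so 4V = 2E.
Euler: V − E + F = 2 ⇒ (2E)/4 − E + (17 + x) = 2.
Multiply by 8: 2·(2E) − 4·(2E) + 8·(17 + x) = 16, i.e. 136 + 8x − 2·(68 + 3x) = 16.
Collecting terms: 2x = 16, so x = 8.
Then 2E = 68 + 3·8 = 92, so E = 46, V = 2E/4 = 23, F = 17 + 8 = 25.

8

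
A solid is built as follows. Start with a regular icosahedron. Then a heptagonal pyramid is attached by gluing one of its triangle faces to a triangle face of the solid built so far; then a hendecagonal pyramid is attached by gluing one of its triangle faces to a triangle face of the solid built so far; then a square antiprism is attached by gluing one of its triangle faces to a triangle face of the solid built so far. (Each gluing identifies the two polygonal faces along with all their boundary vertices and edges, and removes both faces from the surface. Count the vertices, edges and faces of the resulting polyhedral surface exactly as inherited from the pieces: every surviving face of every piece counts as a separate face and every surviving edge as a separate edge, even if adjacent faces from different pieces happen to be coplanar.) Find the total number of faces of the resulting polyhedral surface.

44

A regular icosahedron: V=12, E=30, F=20.
Attach a heptagonal pyramid (V=8, E=14, F=8) along a 3-gon: merge 3 vertices and 3 edges, delete both glued faces → V=17, E=41, F=26.
Attach a hendecagonal pyramid (V=12, E=22, F=12) along a 3-gon: merge 3 vertices and 3 edges, delete both glued faces → V=26, E=60, F=36.
Attach a square antiprism (V=8, E=16, F=10) along a 3-gon: merge 3 vertices and 3 edges, delete both glued faces → V=31, E=73, F=44.
Check: V − E + F = 31 − 73 + 44 = 2.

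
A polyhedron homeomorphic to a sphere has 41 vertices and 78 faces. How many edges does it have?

117

Here V − E + F = 2.
E = V + F − (2) = 41 + 78 − (2) = 117.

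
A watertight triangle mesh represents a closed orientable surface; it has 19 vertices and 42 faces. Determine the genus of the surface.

2

Every face is a triangle, so 2E = 3·42 = 126, giving E = 63.
χ = V − E + F = 19 − 63 + 42 = -2.
For a closed orientable surface χ = 2 − 2g, so g = (2 − (-2))/2 = 2.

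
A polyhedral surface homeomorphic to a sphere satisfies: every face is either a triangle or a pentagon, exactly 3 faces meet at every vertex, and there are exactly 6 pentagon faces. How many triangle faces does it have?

Let x be the number of triangles; then F = 6 + x.
Edge–face incidences: 2E = 5·6 + 3·x = 30 + 3x.
Every vertex has degree 3, so 3V = 2E.
Euler: V − E + F = 2 ⇒ (2E)/3 − E + (6 + x) = 2.
Multiply by 6: 2·(2E) − 3·(2E) + 6·(6 + x) = 12, i.e. 36 + 6x − (30 + 3x) = 12.
Collecting terms: 3x + 6 = 12, so 3x = 6, so x = 2.
Then 2E = 30 + 3·2 = 36, so E = 18, V = 2E/3 = 12, F = 6 + 2 = 8.

2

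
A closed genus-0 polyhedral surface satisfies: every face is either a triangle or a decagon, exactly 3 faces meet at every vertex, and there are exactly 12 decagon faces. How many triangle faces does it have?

20

Let x be the number of triangles; then F = 12 + x.
Edge–face incidences: 2E = 10·12 + 3·x = 120 + 3x.
Every vertex has degree 3, so 3V = 2E.
Euler: V − E + F = 2 ⇒ (2E)/3 − E + (12 + x) = 2.
Multiply by 6: 2·(2E) − 3·(2E) + 6·(12 + x) = 12, i.e. 72 + 6x − (120 + 3x) = 12.
Collecting terms: 3x − 48 = 12, so 3x = 60, so x = 20.
Then 2E = 120 + 3·20 = 180, so E = 90, V = 2E/3 = 60, F = 12 + 20 = 32.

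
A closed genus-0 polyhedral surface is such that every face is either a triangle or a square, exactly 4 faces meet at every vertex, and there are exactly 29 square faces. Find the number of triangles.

8

Let x be the number of triangles; then F = 29 + x.
Edge–face incidences: 2E = 4·29 + 3·x = 116 + 3x.
Every vertex has degree 4, so 4V = 2E.
Euler: V − E + F = 2 ⇒ (2E)/4 − E + (29 + x) = 2.
Multiply by 8: 2·(2E) − 4·(2E) + 8·(29 + x) = 16, i.e. 232 + 8x − 2·(116 + 3x) = 16.
Collecting terms: 2x = 16, so x = 8.
Then 2E = 116 + 3·8 = 140, so E = 70, V = 2E/4 = 35, F = 29 + 8 = 37.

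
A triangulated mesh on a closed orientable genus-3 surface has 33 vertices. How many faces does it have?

74

χ = 2 − 2·3 = -4, and every face is a triangle so 3F = 2E.
V − E + F = -4 with E = 3F/2 gives 33 − (3/2 − 1)·F = -4, so F = 74 and E = 111.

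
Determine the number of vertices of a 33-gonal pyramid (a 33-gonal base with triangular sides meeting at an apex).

34

A pyramid on an n-gon base has one n-gon and n triangles: V = 33 + 1 = 34, E = 2·33 = 66, F = 33 + 1 = 34.
Check: V − E + F = 34 − 66 + 34 = 2.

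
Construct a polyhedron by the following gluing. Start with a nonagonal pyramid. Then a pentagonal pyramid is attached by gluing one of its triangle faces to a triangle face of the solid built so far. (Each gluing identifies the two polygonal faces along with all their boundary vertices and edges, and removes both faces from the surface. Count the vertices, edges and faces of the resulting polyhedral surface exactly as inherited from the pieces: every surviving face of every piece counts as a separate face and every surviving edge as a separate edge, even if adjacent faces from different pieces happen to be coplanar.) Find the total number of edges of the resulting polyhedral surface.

A nonagonal pyramid: V=10, E=18, F=10.
Attach a pentagonal pyramid (V=6, E=10, F=6) along a 3-gon: merge 3 vertices and 3 edges, delete both glued faces → V=13, E=25, F=14.
Check: V − E + F = 13 − 25 + 14 = 2.

25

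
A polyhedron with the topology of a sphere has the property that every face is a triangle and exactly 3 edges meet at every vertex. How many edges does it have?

6

Each face has 3 edges and each edge borders two faces, so 2E = 3F.
Each vertex has degree 3, so 3V = 2E and hence V = 3F/3.
Euler: V − E + F = 2 ⇒ (3F/3) − (3F/2) + F = 2.
Multiply by 6: (6 − 9 + 6)F = 12, i.e. 3F = 12.
So F = 4, E = 3·4/2 = 6, V = 3·4/3 = 4.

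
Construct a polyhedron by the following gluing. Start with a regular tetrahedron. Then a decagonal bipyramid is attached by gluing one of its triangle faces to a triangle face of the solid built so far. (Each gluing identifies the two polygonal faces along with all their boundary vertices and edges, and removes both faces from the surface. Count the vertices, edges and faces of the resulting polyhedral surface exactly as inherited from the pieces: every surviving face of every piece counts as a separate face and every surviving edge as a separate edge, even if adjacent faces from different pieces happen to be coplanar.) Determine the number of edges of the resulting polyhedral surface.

A regular tetrahedron: V=4, E=6, F=4.
Attach a decagonal bipyramid (V=12, E=30, F=20) along a 3-gon: merge 3 vertices and 3 edges, delete both glued faces → V=13, E=33, F=22.
Check: V − E + F = 13 − 33 + 22 = 2.

33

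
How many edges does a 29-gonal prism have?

87

A prism on an n-gon has two n-gon bases and n rectangular sides: V = 2·29 = 58, E = 3·29 = 87, F = 29 + 2 = 31.
Check: V − E + F = 58 − 87 + 31 = 2.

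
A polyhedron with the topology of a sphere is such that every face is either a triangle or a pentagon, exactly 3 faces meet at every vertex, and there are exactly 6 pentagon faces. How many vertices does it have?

12

Let x be the number of triangles; then F = 6 + x.
Edge–face incidences: 2E = 5·6 + 3·x = 30 + 3x.
Every vertex has degree 3, so 3V = 2E.
Euler: V − E + F = 2 ⇒ (2E)/3 − E + (6 + x) = 2.
Multiply by 6: 2·(2E) − 3·(2E) + 6·(6 + x) = 12, i.e. 36 + 6x − (30 + 3x) = 12.
Collecting terms: 3x + 6 = 12, so 3x = 6, so x = 2.
Then 2E = 30 + 3·2 = 36, so E = 18, V = 2E/3 = 12, F = 6 + 2 = 8.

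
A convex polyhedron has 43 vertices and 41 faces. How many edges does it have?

82

Here V − E + F = 2.
E = V + F − (2) = 43 + 41 − (2) = 82.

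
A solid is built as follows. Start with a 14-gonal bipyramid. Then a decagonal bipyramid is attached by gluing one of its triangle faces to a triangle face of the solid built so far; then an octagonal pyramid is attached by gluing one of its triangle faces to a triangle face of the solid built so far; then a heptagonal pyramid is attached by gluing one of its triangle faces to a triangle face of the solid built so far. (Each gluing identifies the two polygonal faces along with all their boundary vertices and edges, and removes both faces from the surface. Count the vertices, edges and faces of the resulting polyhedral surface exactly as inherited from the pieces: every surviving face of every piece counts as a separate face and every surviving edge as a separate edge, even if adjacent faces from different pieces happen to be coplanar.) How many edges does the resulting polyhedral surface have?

93

A 14-gonal bipyramid: V=16, E=42, F=28.
Attach a decagonal bipyramid (V=12, E=30, F=20) along a 3-gon: merge 3 vertices and 3 edges, delete both glued faces → V=25, E=69, F=46.
Attach an octagonal pyramid (V=9, E=16, F=9) along a 3-gon: merge 3 vertices and 3 edges, delete both glued faces → V=31, E=82, F=53.
Attach a heptagonal pyramid (V=8, E=14, F=8) along a 3-gon: merge 3 vertices and 3 edges, delete both glued faces → V=36, E=93, F=59.
Check: V − E + F = 36 − 93 + 59 = 2.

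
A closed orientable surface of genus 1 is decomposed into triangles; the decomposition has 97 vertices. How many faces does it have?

χ = 2 − 2·1 = 0, and every face is a triangle so 3F = 2E.
V − E + F = 0 with E = 3F/2 gives 97 − (3/2 − 1)·F = 0, so F = 194 and E = 291.

194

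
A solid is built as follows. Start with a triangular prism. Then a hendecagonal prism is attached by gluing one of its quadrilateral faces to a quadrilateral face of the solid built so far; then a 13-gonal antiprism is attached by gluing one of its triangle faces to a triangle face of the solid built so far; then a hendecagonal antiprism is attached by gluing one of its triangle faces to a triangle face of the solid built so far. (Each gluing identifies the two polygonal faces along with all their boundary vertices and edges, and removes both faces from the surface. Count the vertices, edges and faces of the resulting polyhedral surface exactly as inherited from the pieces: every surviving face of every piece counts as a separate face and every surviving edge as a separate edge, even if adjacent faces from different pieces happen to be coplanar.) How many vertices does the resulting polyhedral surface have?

A triangular prism: V=6, E=9, F=5.
Attach a hendecagonal prism (V=22, E=33, F=13) along a 4-gon: merge 4 vertices and 4 edges, delete both glued faces → V=24, E=38, F=16.
Attach a 13-gonal antiprism (V=26, E=52, F=28) along a 3-gon: merge 3 vertices and 3 edges, delete both glued faces → V=47, E=87, F=42.
Attach a hendecagonal antiprism (V=22, E=44, F=24) along a 3-gon: merge 3 vertices and 3 edges, delete both glued faces → V=66, E=128, F=64.
Check: V − E + F = 66 − 128 + 64 = 2.

66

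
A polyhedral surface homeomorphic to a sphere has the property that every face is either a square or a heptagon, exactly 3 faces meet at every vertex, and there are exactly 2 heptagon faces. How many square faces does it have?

Let x be the number of squares; then F = 2 + x.
Edge–face incidences: 2E = 7·2 + 4·x = 14 + 4x.
Every vertex has degree 3, so 3V = 2E.
Euler: V − E + F = 2 ⇒ (2E)/3 − E + (2 + x) = 2.
Multiply by 6: 2·(2E) − 3·(2E) + 6·(2 + x) = 12, i.e. 12 + 6x − (14 + 4x) = 12.
Collecting terms: 2x − 2 = 12, so 2x = 14, so x = 7.
Then 2E = 14 + 4·7 = 42, so E = 21, V = 2E/3 = 14, F = 2 + 7 = 9.

7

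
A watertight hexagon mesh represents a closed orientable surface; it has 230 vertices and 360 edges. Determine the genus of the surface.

6

Every face is a hexagon and each edge borders two faces, so 6F = 2·360, giving F = 120.
χ = V − E + F = 230 − 360 + 120 = -10.
For a closed orientable surface χ = 2 − 2g, so g = (2 − (-10))/2 = 6.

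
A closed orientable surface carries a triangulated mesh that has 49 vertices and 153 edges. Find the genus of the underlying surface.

2

Every face is a triangle and each edge borders two faces, so 3F = 2·153, giving F = 102.
χ = V − E + F = 49 − 153 + 102 = -2.
For a closed orientable surface χ = 2 − 2g, so g = (2 − (-2))/2 = 2.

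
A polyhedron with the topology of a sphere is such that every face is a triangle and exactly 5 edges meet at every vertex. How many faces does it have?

20

Each face has 3 edges and each edge borders two faces, so 2E = 3F.
Each vertex has degree 5, so 5V = 2E and hence V = 3F/5.
Euler: V − E + F = 2 ⇒ (3F/5) − (3F/2) + F = 2.
Multiply by 10: (6 − 15 + 10)F = 20, i.e. 1F = 20.
So F = 20, E = 3·20/2 = 30, V = 3·20/5 = 12.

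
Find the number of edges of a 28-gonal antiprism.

An antiprism on an n-gon has two n-gon caps and 2n triangles: V = 2·28 = 56, E = 4·28 = 112, F = 2·28 + 2 = 58.

112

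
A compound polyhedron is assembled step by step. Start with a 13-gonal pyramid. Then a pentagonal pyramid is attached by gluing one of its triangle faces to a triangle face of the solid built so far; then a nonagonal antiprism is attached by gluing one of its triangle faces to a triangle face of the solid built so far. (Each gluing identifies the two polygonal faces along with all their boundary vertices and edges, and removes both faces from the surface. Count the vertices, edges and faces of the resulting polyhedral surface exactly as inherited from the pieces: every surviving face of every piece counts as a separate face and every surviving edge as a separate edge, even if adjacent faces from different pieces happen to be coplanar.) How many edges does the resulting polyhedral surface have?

A 13-gonal pyramid: V=14, E=26, F=14.
Attach a pentagonal pyramid (V=6, E=10, F=6) along a 3-gon: merge 3 vertices and 3 edges, delete both glued faces → V=17, E=33, F=18.
Attach a nonagonal antiprism (V=18, E=36, F=20) along a 3-gon: merge 3 vertices and 3 edges, delete both glued faces → V=32, E=66, F=36.
Check: V − E + F = 32 − 66 + 36 = 2.

66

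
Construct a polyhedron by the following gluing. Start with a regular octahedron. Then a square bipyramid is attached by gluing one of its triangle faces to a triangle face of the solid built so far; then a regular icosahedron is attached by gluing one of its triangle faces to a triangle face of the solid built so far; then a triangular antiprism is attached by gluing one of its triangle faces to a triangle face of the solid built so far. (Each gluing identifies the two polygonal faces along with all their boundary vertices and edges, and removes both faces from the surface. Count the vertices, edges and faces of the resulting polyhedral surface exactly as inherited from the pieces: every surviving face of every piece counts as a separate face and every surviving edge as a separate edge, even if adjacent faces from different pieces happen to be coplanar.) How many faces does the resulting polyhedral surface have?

38

A regular octahedron: V=6, E=12, F=8.
Attach a square bipyramid (V=6, E=12, F=8) along a 3-gon: merge 3 vertices and 3 edges, delete both glued faces → V=9, E=21, F=14.
Attach a regular icosahedron (V=12, E=30, F=20) along a 3-gon: merge 3 vertices and 3 edges, delete both glued faces → V=18, E=48, F=32.
Attach a triangular antiprism (V=6, E=12, F=8) along a 3-gon: merge 3 vertices and 3 edges, delete both glued faces → V=21, E=57, F=38.
Check: V − E + F = 21 − 57 + 38 = 2.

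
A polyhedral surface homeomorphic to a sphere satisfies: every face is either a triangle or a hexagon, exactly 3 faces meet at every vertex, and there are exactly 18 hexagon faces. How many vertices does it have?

Let x be the number of triangles; then F = 18 + x.
Edge–face incidences: 2E = 6·18 + 3·x = 108 + 3x.
Every vertex has degree 3, so 3V = 2E.
Euler: V − E + F = 2 ⇒ (2E)/3 − E + (18 + x) = 2.
Multiply by 6: 2·(2E) − 3·(2E) + 6·(18 + x) = 12, i.e. 108 + 6x − (108 + 3x) = 12.
Collecting terms: 3x = 12, so x = 4.
Then 2E = 108 + 3·4 = 120, so E = 60, V = 2E/3 = 40, F = 18 + 4 = 22.

40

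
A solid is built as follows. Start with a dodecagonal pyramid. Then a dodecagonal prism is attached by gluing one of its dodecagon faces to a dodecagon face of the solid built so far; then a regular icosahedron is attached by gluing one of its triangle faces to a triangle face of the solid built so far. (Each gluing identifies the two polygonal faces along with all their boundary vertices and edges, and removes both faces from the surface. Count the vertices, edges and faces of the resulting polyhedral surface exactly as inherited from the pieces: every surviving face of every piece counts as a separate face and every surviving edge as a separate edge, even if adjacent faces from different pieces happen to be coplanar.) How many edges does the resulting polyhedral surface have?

A dodecagonal pyramid: V=13, E=24, F=13.
Attach a dodecagonal prism (V=24, E=36, F=14) along a 12-gon: merge 12 vertices and 12 edges, delete both glued faces → V=25, E=48, F=25.
Attach a regular icosahedron (V=12, E=30, F=20) along a 3-gon: merge 3 vertices and 3 edges, delete both glued faces → V=34, E=75, F=43.
Check: V − E + F = 34 − 75 + 43 = 2.

75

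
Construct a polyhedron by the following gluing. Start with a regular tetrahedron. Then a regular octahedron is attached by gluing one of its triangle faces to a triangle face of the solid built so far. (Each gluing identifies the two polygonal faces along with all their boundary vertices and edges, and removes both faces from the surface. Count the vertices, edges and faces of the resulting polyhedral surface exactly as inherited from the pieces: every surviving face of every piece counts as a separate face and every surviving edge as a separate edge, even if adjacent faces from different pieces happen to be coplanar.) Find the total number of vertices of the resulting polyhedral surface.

A regular tetrahedron: V=4, E=6, F=4.
Attach a regular octahedron (V=6, E=12, F=8) along a 3-gon: merge 3 vertices and 3 edges, delete both glued faces → V=7, E=15, F=10.
Check: V − E + F = 7 − 15 + 10 = 2.

7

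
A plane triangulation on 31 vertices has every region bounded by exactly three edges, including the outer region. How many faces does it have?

58

In a plane triangulation 3F = 2E and V − E + F = 2, so F = 2V − 4 = 2·31 − 4 = 58.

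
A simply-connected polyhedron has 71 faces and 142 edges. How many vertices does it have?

Here V − E + F = 2.
V = 2 + E − F = 2 + 142 − 71 = 73.

73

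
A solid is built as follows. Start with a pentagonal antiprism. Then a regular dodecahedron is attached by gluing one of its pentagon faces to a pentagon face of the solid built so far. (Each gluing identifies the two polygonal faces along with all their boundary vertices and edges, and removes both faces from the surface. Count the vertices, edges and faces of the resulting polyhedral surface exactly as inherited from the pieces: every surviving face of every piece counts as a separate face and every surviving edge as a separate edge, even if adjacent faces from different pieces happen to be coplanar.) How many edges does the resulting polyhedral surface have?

45

A pentagonal antiprism: V=10, E=20, F=12.
Attach a regular dodecahedron (V=20, E=30, F=12) along a 5-gon: merge 5 vertices and 5 edges, delete both glued faces → V=25, E=45, F=22.
Check: V − E + F = 25 − 45 + 22 = 2.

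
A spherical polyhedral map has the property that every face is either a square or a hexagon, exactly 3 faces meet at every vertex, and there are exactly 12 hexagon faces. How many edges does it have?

48

Let x be the number of squares; then F = 12 + x.
Edge–face incidences: 2E = 6·12 + 4·x = 72 + 4x.
Every vertex has degree 3, so 3V = 2E.
Euler: V − E + F = 2 ⇒ (2E)/3 − E + (12 + x) = 2.
Multiply by 6: 2·(2E) − 3·(2E) + 6·(12 + x) = 12, i.e. 72 + 6x − (72 + 4x) = 12.
Collecting terms: 2x = 12, so x = 6.
Then 2E = 72 + 4·6 = 96, so E = 48, V = 2E/3 = 32, F = 12 + 6 = 18.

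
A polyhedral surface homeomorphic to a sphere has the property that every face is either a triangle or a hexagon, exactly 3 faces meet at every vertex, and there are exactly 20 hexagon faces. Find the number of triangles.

4

Let x be the number of triangles; then F = 20 + x.
Edge–face incidences: 2E = 6·20 + 3·x = 120 + 3x.
Every vertex has degree 3, so 3V = 2E.
Euler: V − E + F = 2 ⇒ (2E)/3 − E + (20 + x) = 2.
Multiply by 6: 2·(2E) − 3·(2E) + 6·(20 + x) = 12, i.e. 120 + 6x − (120 + 3x) = 12.
Collecting terms: 3x = 12, so x = 4.
Then 2E = 120 + 3·4 = 132, so E = 66, V = 2E/3 = 44, F = 20 + 4 = 24.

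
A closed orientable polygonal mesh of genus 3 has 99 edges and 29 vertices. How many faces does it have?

For a closed orientable surface of genus 3, χ = 2 − 2·3 = -4.
F = -4 − V + E = -4 − 29 + 99 = 66.

66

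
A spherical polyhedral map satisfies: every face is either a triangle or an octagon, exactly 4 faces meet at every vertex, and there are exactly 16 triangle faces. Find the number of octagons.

2

Let x be the number of octagons; then F = 16 + x.
Edge–face incidences: 2E = 3·16 + 8·x = 48 + 8x.
Every vertex has degree 4, so 4V = 2E.
Euler: V − E + F = 2 ⇒ (2E)/4 − E + (16 + x) = 2.
Multiply by 8: 2·(2E) − 4·(2E) + 8·(16 + x) = 16, i.e. 128 + 8x − 2·(48 + 8x) = 16.
Collecting terms: −8x + 32 = 16, so −8x = −16, so x = 2.
Then 2E = 48 + 8·2 = 64, so E = 32, V = 2E/4 = 16, F = 16 + 2 = 18.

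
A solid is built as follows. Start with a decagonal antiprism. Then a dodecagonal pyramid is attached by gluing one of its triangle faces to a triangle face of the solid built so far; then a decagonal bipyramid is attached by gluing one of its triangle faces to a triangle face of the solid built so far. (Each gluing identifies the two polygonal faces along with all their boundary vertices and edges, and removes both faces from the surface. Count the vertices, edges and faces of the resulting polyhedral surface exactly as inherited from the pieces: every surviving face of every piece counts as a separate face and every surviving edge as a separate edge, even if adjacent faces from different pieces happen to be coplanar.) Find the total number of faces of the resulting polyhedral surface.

51

A decagonal antiprism: V=20, E=40, F=22.
Attach a dodecagonal pyramid (V=13, E=24, F=13) along a 3-gon: merge 3 vertices and 3 edges, delete both glued faces → V=30, E=61, F=33.
Attach a decagonal bipyramid (V=12, E=30, F=20) along a 3-gon: merge 3 vertices and 3 edges, delete both glued faces → V=39, E=88, F=51.
Check: V − E + F = 39 − 88 + 51 = 2.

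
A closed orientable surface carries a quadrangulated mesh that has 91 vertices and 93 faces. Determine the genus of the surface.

Every face is a square, so 2E = 4·93 = 372, giving E = 186.
χ = V − E + F = 91 − 186 + 93 = -2.
For a closed orientable surface χ = 2 − 2g, so g = (2 − (-2))/2 = 2.

2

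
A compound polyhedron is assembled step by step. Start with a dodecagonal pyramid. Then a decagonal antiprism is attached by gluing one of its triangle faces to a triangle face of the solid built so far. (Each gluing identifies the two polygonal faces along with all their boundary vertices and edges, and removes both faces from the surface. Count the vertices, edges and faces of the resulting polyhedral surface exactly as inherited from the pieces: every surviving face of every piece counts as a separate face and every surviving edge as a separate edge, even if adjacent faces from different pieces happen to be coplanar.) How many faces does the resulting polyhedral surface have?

A dodecagonal pyramid: V=13, E=24, F=13.
Attach a decagonal antiprism (V=20, E=40, F=22) along a 3-gon: merge 3 vertices and 3 edges, delete both glued faces → V=30, E=61, F=33.
Check: V − E + F = 30 − 61 + 33 = 2.

33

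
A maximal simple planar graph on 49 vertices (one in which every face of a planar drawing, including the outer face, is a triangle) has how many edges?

141

In a plane triangulation 3F = 2E and V − E + F = 2, so E = 3V − 6 = 3·49 − 6 = 141.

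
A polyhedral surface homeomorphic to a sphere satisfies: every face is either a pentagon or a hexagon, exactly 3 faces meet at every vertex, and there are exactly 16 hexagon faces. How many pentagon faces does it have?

12

Let x be the number of pentagons; then F = 16 + x.
Edge–face incidences: 2E = 6·16 + 5·x = 96 + 5x.
Every vertex has degree 3, so 3V = 2E.
Euler: V − E + F = 2 ⇒ (2E)/3 − E + (16 + x) = 2.
Multiply by 6: 2·(2E) − 3·(2E) + 6·(16 + x) = 12, i.e. 96 + 6x − (96 + 5x) = 12.
Collecting terms: x = 12.
Then 2E = 96 + 5·12 = 156, so E = 78, V = 2E/3 = 52, F = 16 + 12 = 28.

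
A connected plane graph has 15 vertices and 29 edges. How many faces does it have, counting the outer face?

Euler's formula for a connected plane graph: V − E + F = 2, so F = 2 − 15 + 29 = 16.

16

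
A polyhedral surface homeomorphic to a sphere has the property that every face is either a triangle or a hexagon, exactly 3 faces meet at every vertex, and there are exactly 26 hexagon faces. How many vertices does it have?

Let x be the number of triangles; then F = 26 + x.
Edge–face incidences: 2E = 6·26 + 3·x = 156 + 3x.
Every vertex has degree 3, so 3V = 2E.
Euler: V − E + F = 2 ⇒ (2E)/3 − E + (26 + x) = 2.
Multiply by 6: 2·(2E) − 3·(2E) + 6·(26 + x) = 12, i.e. 156 + 6x − (156 + 3x) = 12.
Collecting terms: 3x = 12, so x = 4.
Then 2E = 156 + 3·4 = 168, so E = 84, V = 2E/3 = 56, F = 26 + 4 = 30.

56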